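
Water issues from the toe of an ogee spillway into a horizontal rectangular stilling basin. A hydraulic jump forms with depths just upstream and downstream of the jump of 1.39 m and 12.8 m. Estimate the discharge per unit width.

q = 35.2 m²/s

For a rectangular channel the momentum equation gives q² = ½·g·y₁·y₂·(y₁ + y₂) = ½×9.81×1.39×12.8×14.2 = 1238.
q = √1238 = 35.2 m²/s.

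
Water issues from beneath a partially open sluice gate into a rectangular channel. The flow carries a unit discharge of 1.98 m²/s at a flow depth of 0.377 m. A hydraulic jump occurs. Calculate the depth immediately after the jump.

y₂ = 1.28 m

V₁ = q/y₁ = 1.98/0.377 = 5.25 m/s. Fr₁ = V₁/√(g·y₁) = 5.25/√(9.81×0.377) = 2.73.
Bélanger equation: y₂/y₁ = ½[√(1 + 8Fr₁²) − 1] = ½[√60.67 − 1] = 3.39.
y₂ = 3.39 × 0.377 = 1.28 m.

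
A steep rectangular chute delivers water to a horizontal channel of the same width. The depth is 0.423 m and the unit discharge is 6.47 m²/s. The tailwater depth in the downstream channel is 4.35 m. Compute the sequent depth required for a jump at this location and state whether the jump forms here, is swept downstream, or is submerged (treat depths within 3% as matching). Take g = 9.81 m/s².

V₁ = q/y₁ = 6.47/0.423 = 15.3 m/s. Fr₁ = V₁/√(g·y₁) = 15.3/√(9.81×0.423) = 7.51.
Sequent-depth ratio: y₂/y₁ = ½[√(1 + 8Fr₁²) − 1] = ½[√452.0 − 1] = 10.1.
y₂ = 10.1 × 0.423 = 4.29 m.
Tailwater y_tw = 4.35 m: y_tw ≈ y₂, so the jump forms here.

y₂ = 4.29 m; the jump forms here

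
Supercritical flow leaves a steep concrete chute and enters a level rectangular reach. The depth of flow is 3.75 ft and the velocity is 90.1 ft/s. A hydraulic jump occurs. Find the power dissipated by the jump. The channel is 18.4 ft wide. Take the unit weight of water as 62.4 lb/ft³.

P = 61459 hp

Fr₁ = V₁/√(g·y₁) = 90.1/√(32.2×3.75) = 8.20.
Conjugate-depth relation: y₂/y₁ = ½[√(1 + 8Fr₁²) − 1] = ½[√538.8 − 1] = 11.1.
y₂ = 11.1 × 3.75 = 41.6 ft.
q = V₁·y₁ = 90.1 × 3.75 = 338 ft²/s. V₂ = q/y₂ = 338/41.6 = 8.11 ft/s. E₁ = y₁ + V₁²/2g = 130 ft; E₂ = y₂ + V₂²/2g = 42.7 ft. ΔE = E₁ − E₂ = 87.1 ft.
Q = q·b = 338 × 18.4 = 6217 cfs. P = γ·Q·ΔE/550 = 62.4 × 6217 × 87.1 / 550 = 61459 hp.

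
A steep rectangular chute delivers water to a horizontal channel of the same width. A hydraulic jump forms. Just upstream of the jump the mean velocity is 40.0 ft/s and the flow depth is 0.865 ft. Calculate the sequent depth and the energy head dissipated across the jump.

Fr₁ = V₁/√(g·y₁) = 40.0/√(32.2×0.865) = 7.58.
By Bélanger, y₂/y₁ = ½[√(1 + 8Fr₁²) − 1] = ½[√460.6 − 1] = 10.2.
y₂ = 10.2 × 0.865 = 8.85 ft.
q = V₁·y₁ = 40.0 × 0.865 = 34.6 ft²/s. V₂ = q/y₂ = 34.6/8.85 = 3.91 ft/s. E₁ = y₁ + V₁²/2g = 25.7 ft; E₂ = y₂ + V₂²/2g = 9.09 ft. ΔE = E₁ − E₂ = 16.6 ft.

y₂ = 8.85 ft; ΔE = 16.6 ft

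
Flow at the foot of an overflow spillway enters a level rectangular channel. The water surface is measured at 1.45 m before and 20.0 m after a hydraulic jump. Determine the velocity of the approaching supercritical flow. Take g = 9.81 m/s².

For a rectangular channel the momentum equation gives q² = ½·g·y₁·y₂·(y₁ + y₂) = ½×9.81×1.45×20.0×21.4 = 3051.
q = √3051 = 55.2 m²/s.
V₁ = q/y₁ = 55.2/1.45 = 38.1 m/s.

V₁ = 38.1 m/s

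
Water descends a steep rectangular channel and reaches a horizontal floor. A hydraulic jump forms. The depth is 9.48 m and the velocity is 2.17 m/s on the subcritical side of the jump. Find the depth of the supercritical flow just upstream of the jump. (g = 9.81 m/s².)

y₁ = 0.879 m

Fr₂ = V₂/√(g·y₂) = 2.17/√(9.81×9.48) = 0.225.
The Bélanger relation is symmetric: y₁/y₂ = ½[√(1 + 8Fr₂²) − 1] = ½[√1.405 − 1] = 0.0927.
y₁ = 0.0927 × 9.48 = 0.879 m.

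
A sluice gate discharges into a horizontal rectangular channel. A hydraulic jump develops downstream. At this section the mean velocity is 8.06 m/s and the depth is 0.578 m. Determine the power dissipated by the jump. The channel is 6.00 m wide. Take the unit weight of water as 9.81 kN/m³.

P = 334 kW

Fr₁ = V₁/√(g·y₁) = 8.06/√(9.81×0.578) = 3.38.
By Bélanger, y₂/y₁ = ½[√(1 + 8Fr₁²) − 1] = ½[√92.66 − 1] = 4.31.
y₂ = 4.31 × 0.578 = 2.49 m.
Head loss: ΔE = (y₂ − y₁)³/(4y₁y₂) = (2.49 − 0.578)³/(4×0.578×2.49) = 7.02/5.76 = 1.22 m.
q = V₁·y₁ = 8.06 × 0.578 = 4.66 m²/s. Q = q·b = 4.66 × 6.00 = 28.0 m³/s. P = γ·Q·ΔE = 9.81 × 28.0 × 1.22 = 334 kW.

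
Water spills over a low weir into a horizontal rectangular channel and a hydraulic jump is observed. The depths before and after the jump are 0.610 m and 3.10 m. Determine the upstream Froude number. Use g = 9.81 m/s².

Fr₁ = 3.93

For a rectangular channel the momentum equation gives q² = ½·g·y₁·y₂·(y₁ + y₂) = ½×9.81×0.610×3.10×3.71 = 34.4.
q = √34.4 = 5.87 m²/s.
V₁ = q/y₁ = 9.62 m/s; Fr₁ = V₁/√(g·y₁) = 3.93.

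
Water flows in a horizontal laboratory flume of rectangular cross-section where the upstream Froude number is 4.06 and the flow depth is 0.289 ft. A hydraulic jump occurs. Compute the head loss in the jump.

Fr₁ = 4.06 (given).
Conjugate-depth relation: y₂/y₁ = ½[√(1 + 8Fr₁²) − 1] = ½[√132.9 − 1] = 5.26.
y₂ = 5.26 × 0.289 = 1.52 ft.
Head loss: ΔE = (y₂ − y₁)³/(4y₁y₂) = (1.52 − 0.289)³/(4×0.289×1.52) = 1.87/1.76 = 1.06 ft.

ΔE = 1.06 ft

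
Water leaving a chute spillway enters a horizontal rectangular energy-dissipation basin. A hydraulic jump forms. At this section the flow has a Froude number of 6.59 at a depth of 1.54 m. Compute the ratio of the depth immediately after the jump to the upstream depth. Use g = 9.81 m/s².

y₂/y₁ = 8.83

Fr₁ = 6.59 (given).
Bélanger equation: y₂/y₁ = ½[√(1 + 8Fr₁²) − 1] = ½[√348.4 − 1] = 8.83.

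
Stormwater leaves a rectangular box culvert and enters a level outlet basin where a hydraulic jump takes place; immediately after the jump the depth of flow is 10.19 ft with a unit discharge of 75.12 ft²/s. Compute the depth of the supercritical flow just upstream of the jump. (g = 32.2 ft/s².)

y₁ = 2.674 ft

V₂ = q/y₂ = 75.12/10.19 = 7.372 ft/s; Fr₂ = V₂/√(g·y₂) = 0.4070.
Since the conjugate-depth ratio holds either way, y₁/y₂ = ½[√(1 + 8Fr₂²) − 1] = ½[√2.3250 − 1] = 0.2624.
y₁ = 0.2624 × 10.19 = 2.674 ft.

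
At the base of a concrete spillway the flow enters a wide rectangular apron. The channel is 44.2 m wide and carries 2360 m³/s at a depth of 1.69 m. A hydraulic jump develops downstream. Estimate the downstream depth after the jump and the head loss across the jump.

q = Q/b = 2360/44.2 = 53.4 m²/s; V₁ = q/y₁ = 31.6 m/s. Fr₁ = V₁/√(g·y₁) = 7.76.
Conjugate-depth relation: y₂/y₁ = ½[√(1 + 8Fr₁²) − 1] = ½[√482.7 − 1] = 10.5.
y₂ = 10.5 × 1.69 = 17.7 m.
Head loss: ΔE = (y₂ − y₁)³/(4y₁y₂) = (17.7 − 1.69)³/(4×1.69×17.7) = 4118/120 = 34.4 m.

y₂ = 17.7 m; ΔE = 34.4 m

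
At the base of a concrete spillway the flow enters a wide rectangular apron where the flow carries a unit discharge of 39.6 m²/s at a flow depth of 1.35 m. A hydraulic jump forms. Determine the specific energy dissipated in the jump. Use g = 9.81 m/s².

ΔE = 30.1 m

V₁ = q/y₁ = 39.6/1.35 = 29.3 m/s. Fr₁ = V₁/√(g·y₁) = 29.3/√(9.81×1.35) = 8.06.
Conjugate-depth relation: y₂/y₁ = ½[√(1 + 8Fr₁²) − 1] = ½[√520.8 − 1] = 10.9.
y₂ = 10.9 × 1.35 = 14.7 m.
Head loss: ΔE = (y₂ − y₁)³/(4y₁y₂) = (14.7 − 1.35)³/(4×1.35×14.7) = 2395/79.5 = 30.1 m.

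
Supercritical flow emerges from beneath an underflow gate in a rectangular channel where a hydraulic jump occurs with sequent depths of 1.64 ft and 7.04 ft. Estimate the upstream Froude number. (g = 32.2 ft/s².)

Fr₁ = 3.37

For a rectangular channel the momentum equation gives q² = ½·g·y₁·y₂·(y₁ + y₂) = ½×32.2×1.64×7.04×8.68 = 1613.
q = √1613 = 40.2 ft²/s.
V₁ = q/y₁ = 24.5 ft/s; Fr₁ = V₁/√(g·y₁) = 3.37.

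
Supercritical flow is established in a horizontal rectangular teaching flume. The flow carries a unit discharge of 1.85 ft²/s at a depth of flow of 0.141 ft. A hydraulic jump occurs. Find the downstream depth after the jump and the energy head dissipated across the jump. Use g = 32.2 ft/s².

y₂ = 1.16 ft; ΔE = 1.62 ft

V₁ = q/y₁ = 1.85/0.141 = 13.1 ft/s. Fr₁ = V₁/√(g·y₁) = 13.1/√(32.2×0.141) = 6.16.
Conjugate-depth relation: y₂/y₁ = ½[√(1 + 8Fr₁²) − 1] = ½[√304.3 − 1] = 8.22.
y₂ = 8.22 × 0.141 = 1.16 ft.
Head loss: ΔE = (y₂ − y₁)³/(4y₁y₂) = (1.16 − 0.141)³/(4×0.141×1.16) = 1.06/0.654 = 1.62 ft.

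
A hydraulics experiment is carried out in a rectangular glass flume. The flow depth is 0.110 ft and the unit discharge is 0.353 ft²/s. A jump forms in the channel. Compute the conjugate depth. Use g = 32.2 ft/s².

y₂ = 0.216 ft

V₁ = q/y₁ = 0.353/0.110 = 3.21 ft/s. Fr₁ = V₁/√(g·y₁) = 3.21/√(32.2×0.110) = 1.71.
Sequent-depth ratio: y₂/y₁ = ½[√(1 + 8Fr₁²) − 1] = ½[√24.26 − 1] = 1.96.
y₂ = 1.96 × 0.110 = 0.216 ft.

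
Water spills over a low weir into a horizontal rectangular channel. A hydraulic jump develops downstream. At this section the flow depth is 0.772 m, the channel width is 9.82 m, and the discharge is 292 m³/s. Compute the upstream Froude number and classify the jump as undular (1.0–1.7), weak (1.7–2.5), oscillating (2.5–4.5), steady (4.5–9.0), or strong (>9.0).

Fr₁ = 14.0; strong jump

q = Q/b = 292/9.82 = 29.7 m²/s; V₁ = q/y₁ = 38.5 m/s. Fr₁ = V₁/√(g·y₁) = 14.0.
Fr₁ = 14.0 lies in the strong range.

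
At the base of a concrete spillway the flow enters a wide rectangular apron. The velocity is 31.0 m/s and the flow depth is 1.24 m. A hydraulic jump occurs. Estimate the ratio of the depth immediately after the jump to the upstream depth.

Fr₁ = V₁/√(g·y₁) = 31.0/√(9.81×1.24) = 8.89.
By Bélanger, y₂/y₁ = ½[√(1 + 8Fr₁²) − 1] = ½[√633.0 − 1] = 12.1.

y₂/y₁ = 12.1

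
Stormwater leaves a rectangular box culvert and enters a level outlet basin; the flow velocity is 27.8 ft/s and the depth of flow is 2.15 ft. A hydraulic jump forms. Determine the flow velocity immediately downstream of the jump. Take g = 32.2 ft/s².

Fr₁ = V₁/√(g·y₁) = 27.8/√(32.2×2.15) = 3.34.
From the momentum equation for a rectangular channel, y₂/y₁ = ½[√(1 + 8Fr₁²) − 1] = ½[√90.31 − 1] = 4.25.
y₂ = 4.25 × 2.15 = 9.14 ft.
q = V₁·y₁ = 27.8 × 2.15 = 59.8 ft²/s.
V₂ = q/y₂ = 59.8/9.14 = 6.54 ft/s.

V₂ = 6.54 ft/s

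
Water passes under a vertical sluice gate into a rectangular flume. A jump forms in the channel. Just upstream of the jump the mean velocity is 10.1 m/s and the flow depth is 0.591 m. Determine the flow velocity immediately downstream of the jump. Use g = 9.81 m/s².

V₂ = 1.85 m/s

Fr₁ = V₁/√(g·y₁) = 10.1/√(9.81×0.591) = 4.19.
From the momentum equation for a rectangular channel, y₂/y₁ = ½[√(1 + 8Fr₁²) − 1] = ½[√141.8 − 1] = 5.45.
y₂ = 5.45 × 0.591 = 3.22 m.
q = V₁·y₁ = 10.1 × 0.591 = 5.97 m²/s.
V₂ = q/y₂ = 5.97/3.22 = 1.85 m/s.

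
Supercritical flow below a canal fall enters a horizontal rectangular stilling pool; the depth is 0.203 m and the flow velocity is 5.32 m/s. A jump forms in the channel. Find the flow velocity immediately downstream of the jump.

Fr₁ = V₁/√(g·y₁) = 5.32/√(9.81×0.203) = 3.77.
By Bélanger, y₂/y₁ = ½[√(1 + 8Fr₁²) − 1] = ½[√114.7 − 1] = 4.85.
y₂ = 4.85 × 0.203 = 0.986 m.
q = V₁·y₁ = 5.32 × 0.203 = 1.08 m²/s.
V₂ = q/y₂ = 1.08/0.986 = 1.10 m/s.

V₂ = 1.10 m/s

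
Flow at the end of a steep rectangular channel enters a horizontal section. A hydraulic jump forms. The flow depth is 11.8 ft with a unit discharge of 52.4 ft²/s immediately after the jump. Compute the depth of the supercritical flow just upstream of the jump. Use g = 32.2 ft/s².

y₁ = 1.12 ft

V₂ = q/y₂ = 52.4/11.8 = 4.44 ft/s; Fr₂ = V₂/√(g·y₂) = 0.228.
Since the conjugate-depth ratio holds either way, y₁/y₂ = ½[√(1 + 8Fr₂²) − 1] = ½[√1.415 − 1] = 0.0948.
y₁ = 0.0948 × 11.8 = 1.12 ft.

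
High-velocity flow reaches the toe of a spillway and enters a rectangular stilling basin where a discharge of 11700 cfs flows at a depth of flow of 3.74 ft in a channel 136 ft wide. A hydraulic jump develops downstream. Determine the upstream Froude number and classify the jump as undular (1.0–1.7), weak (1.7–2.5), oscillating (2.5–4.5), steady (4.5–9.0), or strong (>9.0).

q = Q/b = 11700/136 = 86.0 ft²/s; V₁ = q/y₁ = 23.0 ft/s. Fr₁ = V₁/√(g·y₁) = 2.10.
Fr₁ = 2.10 lies in the weak range.

Fr₁ = 2.10; weak jump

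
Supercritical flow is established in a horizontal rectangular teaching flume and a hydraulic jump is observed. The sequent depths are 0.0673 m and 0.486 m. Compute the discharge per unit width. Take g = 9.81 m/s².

For a rectangular channel the momentum equation gives q² = ½·g·y₁·y₂·(y₁ + y₂) = ½×9.81×0.0673×0.486×0.553 = 0.0888.
q = √0.0888 = 0.298 m²/s.

q = 0.298 m²/s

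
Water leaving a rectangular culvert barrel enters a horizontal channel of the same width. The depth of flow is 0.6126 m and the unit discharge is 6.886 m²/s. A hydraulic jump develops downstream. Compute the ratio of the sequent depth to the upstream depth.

V₁ = q/y₁ = 6.886/0.6126 = 11.24 m/s. Fr₁ = V₁/√(g·y₁) = 11.24/√(9.81×0.6126) = 4.585.
Sequent-depth ratio: y₂/y₁ = ½[√(1 + 8Fr₁²) − 1] = ½[√169.20 − 1] = 6.004.

y₂/y₁ = 6.004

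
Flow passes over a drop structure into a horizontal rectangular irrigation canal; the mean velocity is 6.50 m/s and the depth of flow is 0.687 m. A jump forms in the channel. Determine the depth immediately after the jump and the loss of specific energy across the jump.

Fr₁ = V₁/√(g·y₁) = 6.50/√(9.81×0.687) = 2.50.
Sequent-depth ratio: y₂/y₁ = ½[√(1 + 8Fr₁²) − 1] = ½[√51.15 − 1] = 3.08.
y₂ = 3.08 × 0.687 = 2.11 m.
q = V₁·y₁ = 6.50 × 0.687 = 4.47 m²/s. V₂ = q/y₂ = 4.47/2.11 = 2.11 m/s. E₁ = y₁ + V₁²/2g = 2.84 m; E₂ = y₂ + V₂²/2g = 2.34 m. ΔE = E₁ − E₂ = 0.500 m.

y₂ = 2.11 m; ΔE = 0.500 m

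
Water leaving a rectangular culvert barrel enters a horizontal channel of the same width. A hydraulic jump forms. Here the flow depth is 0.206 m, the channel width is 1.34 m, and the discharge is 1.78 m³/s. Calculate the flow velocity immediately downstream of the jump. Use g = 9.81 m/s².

V₂ = 1.09 m/s

q = Q/b = 1.78/1.34 = 1.33 m²/s; V₁ = q/y₁ = 6.45 m/s. Fr₁ = V₁/√(g·y₁) = 4.54.
Sequent-depth ratio: y₂/y₁ = ½[√(1 + 8Fr₁²) − 1] = ½[√165.6 − 1] = 5.93.
y₂ = 5.93 × 0.206 = 1.22 m.
V₂ = q/y₂ = 1.33/1.22 = 1.09 m/s.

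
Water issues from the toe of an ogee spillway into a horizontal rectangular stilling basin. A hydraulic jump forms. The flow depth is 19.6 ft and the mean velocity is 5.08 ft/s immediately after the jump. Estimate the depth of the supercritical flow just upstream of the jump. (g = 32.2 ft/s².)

y₁ = 1.49 ft

Fr₂ = V₂/√(g·y₂) = 5.08/√(32.2×19.6) = 0.202.
Applying the sequent-depth relation in reverse, y₁/y₂ = ½[√(1 + 8Fr₂²) − 1] = ½[√1.327 − 1] = 0.0760.
y₁ = 0.0760 × 19.6 = 1.49 ft.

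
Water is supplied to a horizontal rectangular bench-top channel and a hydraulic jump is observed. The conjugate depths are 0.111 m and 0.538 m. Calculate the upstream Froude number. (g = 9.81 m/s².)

For a rectangular channel the momentum equation gives q² = ½·g·y₁·y₂·(y₁ + y₂) = ½×9.81×0.111×0.538×0.649 = 0.190.
q = √0.190 = 0.436 m²/s.
V₁ = q/y₁ = 3.93 m/s; Fr₁ = V₁/√(g·y₁) = 3.76.

Fr₁ = 3.76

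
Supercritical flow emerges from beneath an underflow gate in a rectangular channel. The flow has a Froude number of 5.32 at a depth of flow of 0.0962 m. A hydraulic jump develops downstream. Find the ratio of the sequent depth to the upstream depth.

y₂/y₁ = 7.04

Fr₁ = 5.32 (given).
Bélanger equation: y₂/y₁ = ½[√(1 + 8Fr₁²) − 1] = ½[√227.4 − 1] = 7.04.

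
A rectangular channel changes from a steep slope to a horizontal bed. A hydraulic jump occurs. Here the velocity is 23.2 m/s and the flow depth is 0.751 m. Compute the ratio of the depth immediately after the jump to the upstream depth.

Fr₁ = V₁/√(g·y₁) = 23.2/√(9.81×0.751) = 8.55.
By Bélanger, y₂/y₁ = ½[√(1 + 8Fr₁²) − 1] = ½[√585.5 − 1] = 11.6.

y₂/y₁ = 11.6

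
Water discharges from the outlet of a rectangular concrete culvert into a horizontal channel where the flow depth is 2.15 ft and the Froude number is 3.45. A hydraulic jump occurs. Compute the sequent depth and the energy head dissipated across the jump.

Fr₁ = 3.45 (given).
Conjugate-depth relation: y₂/y₁ = ½[√(1 + 8Fr₁²) − 1] = ½[√96.22 − 1] = 4.40.
y₂ = 4.40 × 2.15 = 9.47 ft.
V₁ = Fr₁·√(g·y₁) = 3.45×√(32.2×2.15) = 28.7 ft/s; q = V₁·y₁ = 61.7 ft²/s. V₂ = q/y₂ = 61.7/9.47 = 6.52 ft/s. E₁ = y₁ + V₁²/2g = 14.9 ft; E₂ = y₂ + V₂²/2g = 10.1 ft. ΔE = E₁ − E₂ = 4.82 ft.

y₂ = 9.47 ft; ΔE = 4.82 ft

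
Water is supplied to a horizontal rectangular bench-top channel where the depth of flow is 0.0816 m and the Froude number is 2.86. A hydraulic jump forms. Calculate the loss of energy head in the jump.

ΔE = 0.0975 m

Fr₁ = 2.86 (given).
Sequent-depth ratio: y₂/y₁ = ½[√(1 + 8Fr₁²) − 1] = ½[√66.44 − 1] = 3.58.
y₂ = 3.58 × 0.0816 = 0.292 m.
Head loss: ΔE = (y₂ − y₁)³/(4y₁y₂) = (0.292 − 0.0816)³/(4×0.0816×0.292) = 0.00928/0.0952 = 0.0975 m.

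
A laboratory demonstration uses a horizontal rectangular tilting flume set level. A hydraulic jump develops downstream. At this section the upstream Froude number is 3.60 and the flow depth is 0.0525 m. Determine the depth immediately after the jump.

Fr₁ = 3.60 (given).
Sequent-depth ratio: y₂/y₁ = ½[√(1 + 8Fr₁²) − 1] = ½[√104.7 − 1] = 4.62.
y₂ = 4.62 × 0.0525 = 0.242 m.

y₂ = 0.242 m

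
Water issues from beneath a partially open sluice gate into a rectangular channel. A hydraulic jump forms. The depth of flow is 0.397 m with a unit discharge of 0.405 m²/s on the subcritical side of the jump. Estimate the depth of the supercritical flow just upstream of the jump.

y₁ = 0.153 m

V₂ = q/y₂ = 0.405/0.397 = 1.02 m/s; Fr₂ = V₂/√(g·y₂) = 0.517.
The Bélanger relation is symmetric: y₁/y₂ = ½[√(1 + 8Fr₂²) − 1] = ½[√3.138 − 1] = 0.386.
y₁ = 0.386 × 0.397 = 0.153 m.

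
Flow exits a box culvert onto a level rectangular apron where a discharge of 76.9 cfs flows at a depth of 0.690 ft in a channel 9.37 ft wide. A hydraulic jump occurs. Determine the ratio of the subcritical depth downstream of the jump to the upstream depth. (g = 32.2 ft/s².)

y₂/y₁ = 3.10

q = Q/b = 76.9/9.37 = 8.21 ft²/s; V₁ = q/y₁ = 11.9 ft/s. Fr₁ = V₁/√(g·y₁) = 2.52.
Bélanger equation: y₂/y₁ = ½[√(1 + 8Fr₁²) − 1] = ½[√51.94 − 1] = 3.10.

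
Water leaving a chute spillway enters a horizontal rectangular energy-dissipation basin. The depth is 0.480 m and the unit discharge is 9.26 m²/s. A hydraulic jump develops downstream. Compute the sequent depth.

V₁ = q/y₁ = 9.26/0.480 = 19.3 m/s. Fr₁ = V₁/√(g·y₁) = 19.3/√(9.81×0.480) = 8.89.
Bélanger equation: y₂/y₁ = ½[√(1 + 8Fr₁²) − 1] = ½[√633.3 − 1] = 12.1.
y₂ = 12.1 × 0.480 = 5.80 m.

y₂ = 5.80 m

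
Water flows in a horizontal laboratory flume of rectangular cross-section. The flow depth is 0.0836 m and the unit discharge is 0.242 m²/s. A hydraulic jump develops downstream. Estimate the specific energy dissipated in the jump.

ΔE = 0.146 m

V₁ = q/y₁ = 0.242/0.0836 = 2.89 m/s. Fr₁ = V₁/√(g·y₁) = 2.89/√(9.81×0.0836) = 3.20.
From the momentum equation for a rectangular channel, y₂/y₁ = ½[√(1 + 8Fr₁²) − 1] = ½[√82.74 − 1] = 4.05.
y₂ = 4.05 × 0.0836 = 0.338 m.
Head loss: ΔE = (y₂ − y₁)³/(4y₁y₂) = (0.338 − 0.0836)³/(4×0.0836×0.338) = 0.0165/0.113 = 0.146 m.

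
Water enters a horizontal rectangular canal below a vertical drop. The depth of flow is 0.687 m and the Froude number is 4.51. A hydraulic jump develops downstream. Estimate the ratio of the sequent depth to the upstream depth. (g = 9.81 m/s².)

y₂/y₁ = 5.90

Fr₁ = 4.51 (given).
Sequent-depth ratio: y₂/y₁ = ½[√(1 + 8Fr₁²) − 1] = ½[√163.7 − 1] = 5.90.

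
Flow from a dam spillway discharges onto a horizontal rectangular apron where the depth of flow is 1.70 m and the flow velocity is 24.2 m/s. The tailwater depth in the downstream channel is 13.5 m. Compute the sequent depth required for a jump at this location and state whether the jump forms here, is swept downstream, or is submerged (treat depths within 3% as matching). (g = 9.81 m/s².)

y₂ = 13.4 m; the jump forms here

Fr₁ = V₁/√(g·y₁) = 24.2/√(9.81×1.70) = 5.93.
From the momentum equation for a rectangular channel, y₂/y₁ = ½[√(1 + 8Fr₁²) − 1] = ½[√281.9 − 1] = 7.90.
y₂ = 7.90 × 1.70 = 13.4 m.
Tailwater y_tw = 13.5 m: y_tw ≈ y₂, so the jump forms here.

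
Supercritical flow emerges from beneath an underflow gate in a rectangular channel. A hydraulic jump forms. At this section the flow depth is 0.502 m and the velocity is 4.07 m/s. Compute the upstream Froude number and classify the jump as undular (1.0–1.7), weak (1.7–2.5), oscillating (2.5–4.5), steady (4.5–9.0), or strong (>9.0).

Fr₁ = V₁/√(g·y₁) = 4.07/√(9.81×0.502) = 1.83.
Fr₁ = 1.83 lies in the weak range.

Fr₁ = 1.83; weak jump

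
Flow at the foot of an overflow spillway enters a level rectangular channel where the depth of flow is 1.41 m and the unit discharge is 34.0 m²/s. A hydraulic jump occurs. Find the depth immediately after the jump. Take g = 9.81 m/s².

y₂ = 12.2 m

V₁ = q/y₁ = 34.0/1.41 = 24.1 m/s. Fr₁ = V₁/√(g·y₁) = 24.1/√(9.81×1.41) = 6.48.
Sequent-depth ratio: y₂/y₁ = ½[√(1 + 8Fr₁²) − 1] = ½[√337.3 − 1] = 8.68.
y₂ = 8.68 × 1.41 = 12.2 m.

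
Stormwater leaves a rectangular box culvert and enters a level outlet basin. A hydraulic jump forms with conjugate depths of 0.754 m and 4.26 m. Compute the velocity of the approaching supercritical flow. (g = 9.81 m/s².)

V₁ = 11.8 m/s

For a rectangular channel the momentum equation gives q² = ½·g·y₁·y₂·(y₁ + y₂) = ½×9.81×0.754×4.26×5.01 = 79.0.
q = √79.0 = 8.89 m²/s.
V₁ = q/y₁ = 8.89/0.754 = 11.8 m/s.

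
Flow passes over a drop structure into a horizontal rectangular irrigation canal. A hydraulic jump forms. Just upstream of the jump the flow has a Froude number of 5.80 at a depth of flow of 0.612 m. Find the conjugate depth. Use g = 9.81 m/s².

y₂ = 4.72 m

Fr₁ = 5.80 (given).
By Bélanger, y₂/y₁ = ½[√(1 + 8Fr₁²) − 1] = ½[√270.1 − 1] = 7.72.
y₂ = 7.72 × 0.612 = 4.72 m.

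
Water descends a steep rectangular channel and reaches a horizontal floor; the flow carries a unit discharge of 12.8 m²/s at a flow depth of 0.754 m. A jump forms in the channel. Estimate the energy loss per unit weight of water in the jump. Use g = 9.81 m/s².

V₁ = q/y₁ = 12.8/0.754 = 17.0 m/s. Fr₁ = V₁/√(g·y₁) = 17.0/√(9.81×0.754) = 6.24.
From the momentum equation for a rectangular channel, y₂/y₁ = ½[√(1 + 8Fr₁²) − 1] = ½[√312.7 − 1] = 8.34.
y₂ = 8.34 × 0.754 = 6.29 m.
Head loss: ΔE = (y₂ − y₁)³/(4y₁y₂) = (6.29 − 0.754)³/(4×0.754×6.29) = 170/19.0 = 8.94 m.

ΔE = 8.94 m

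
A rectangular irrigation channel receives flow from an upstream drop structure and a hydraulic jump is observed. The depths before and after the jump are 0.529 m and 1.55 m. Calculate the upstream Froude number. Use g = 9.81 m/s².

Fr₁ = 2.40

For a rectangular channel the momentum equation gives q² = ½·g·y₁·y₂·(y₁ + y₂) = ½×9.81×0.529×1.55×2.08 = 8.36.
q = √8.36 = 2.89 m²/s.
V₁ = q/y₁ = 5.47 m/s; Fr₁ = V₁/√(g·y₁) = 2.40.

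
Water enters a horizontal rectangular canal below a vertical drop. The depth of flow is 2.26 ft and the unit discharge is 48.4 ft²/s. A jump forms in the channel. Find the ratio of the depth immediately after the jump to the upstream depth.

V₁ = q/y₁ = 48.4/2.26 = 21.4 ft/s. Fr₁ = V₁/√(g·y₁) = 21.4/√(32.2×2.26) = 2.51.
Bélanger equation: y₂/y₁ = ½[√(1 + 8Fr₁²) − 1] = ½[√51.42 − 1] = 3.09.

y₂/y₁ = 3.09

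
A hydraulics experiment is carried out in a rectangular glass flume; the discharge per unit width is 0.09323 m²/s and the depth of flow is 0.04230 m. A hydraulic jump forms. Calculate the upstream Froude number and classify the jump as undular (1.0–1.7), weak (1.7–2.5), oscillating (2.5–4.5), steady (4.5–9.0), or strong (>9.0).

V₁ = q/y₁ = 0.09323/0.04230 = 2.204 m/s. Fr₁ = V₁/√(g·y₁) = 2.204/√(9.81×0.04230) = 3.421.
Fr₁ = 3.421 lies in the oscillating range.

Fr₁ = 3.421; oscillating jump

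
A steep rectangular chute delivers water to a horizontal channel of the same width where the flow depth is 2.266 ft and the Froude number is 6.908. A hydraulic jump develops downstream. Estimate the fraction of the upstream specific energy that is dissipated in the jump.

Fr₁ = 6.908 (given).
Conjugate-depth relation: y₂/y₁ = ½[√(1 + 8Fr₁²) − 1] = ½[√382.76 − 1] = 9.282.
y₂ = 9.282 × 2.266 = 21.03 ft.
E₁ = y₁(1 + Fr₁²/2) = 2.266×(1 + 6.908²/2) = 56.33 ft. ΔE = (y₂ − y₁)³/(4y₁y₂) = 34.67 ft. ΔE/E₁ = 34.67/56.33 = 0.615.

ΔE/E₁ = 0.615 (61.5%)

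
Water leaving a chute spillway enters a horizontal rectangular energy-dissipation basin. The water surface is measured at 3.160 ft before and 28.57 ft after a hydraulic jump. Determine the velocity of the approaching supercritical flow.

For a rectangular channel the momentum equation gives q² = ½·g·y₁·y₂·(y₁ + y₂) = ½×32.2×3.160×28.57×31.73 = 46120.
q = √46120 = 214.8 ft²/s.
V₁ = q/y₁ = 214.8/3.160 = 67.96 ft/s.

V₁ = 67.96 ft/s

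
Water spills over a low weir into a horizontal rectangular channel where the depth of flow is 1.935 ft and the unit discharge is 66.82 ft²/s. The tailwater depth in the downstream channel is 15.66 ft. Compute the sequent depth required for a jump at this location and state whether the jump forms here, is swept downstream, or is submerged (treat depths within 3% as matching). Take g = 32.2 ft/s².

V₁ = q/y₁ = 66.82/1.935 = 34.53 ft/s. Fr₁ = V₁/√(g·y₁) = 34.53/√(32.2×1.935) = 4.375.
From the momentum equation for a rectangular channel, y₂/y₁ = ½[√(1 + 8Fr₁²) − 1] = ½[√154.11 − 1] = 5.707.
y₂ = 5.707 × 1.935 = 11.04 ft.
Tailwater y_tw = 15.66 ft: y_tw > y₂, so the jump is submerged.

y₂ = 11.04 ft; the jump is submerged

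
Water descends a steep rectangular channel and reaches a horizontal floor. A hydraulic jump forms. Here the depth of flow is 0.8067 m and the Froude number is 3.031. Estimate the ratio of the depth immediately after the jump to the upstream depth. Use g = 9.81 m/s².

y₂/y₁ = 3.816

Fr₁ = 3.031 (given).
From the momentum equation for a rectangular channel, y₂/y₁ = ½[√(1 + 8Fr₁²) − 1] = ½[√74.496 − 1] = 3.816.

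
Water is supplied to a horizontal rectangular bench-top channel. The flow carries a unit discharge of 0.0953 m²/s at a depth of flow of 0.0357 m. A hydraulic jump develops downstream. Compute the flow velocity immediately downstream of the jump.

V₁ = q/y₁ = 0.0953/0.0357 = 2.67 m/s. Fr₁ = V₁/√(g·y₁) = 2.67/√(9.81×0.0357) = 4.51.
By Bélanger, y₂/y₁ = ½[√(1 + 8Fr₁²) − 1] = ½[√163.8 − 1] = 5.90.
y₂ = 5.90 × 0.0357 = 0.211 m.
V₂ = q/y₂ = 0.0953/0.211 = 0.453 m/s.

V₂ = 0.453 m/s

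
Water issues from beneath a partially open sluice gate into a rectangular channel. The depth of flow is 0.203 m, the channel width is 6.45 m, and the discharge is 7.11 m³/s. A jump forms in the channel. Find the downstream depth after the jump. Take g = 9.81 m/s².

q = Q/b = 7.11/6.45 = 1.10 m²/s; V₁ = q/y₁ = 5.43 m/s. Fr₁ = V₁/√(g·y₁) = 3.85.
Conjugate-depth relation: y₂/y₁ = ½[√(1 + 8Fr₁²) − 1] = ½[√119.5 − 1] = 4.96.
y₂ = 4.96 × 0.203 = 1.01 m.

y₂ = 1.01 m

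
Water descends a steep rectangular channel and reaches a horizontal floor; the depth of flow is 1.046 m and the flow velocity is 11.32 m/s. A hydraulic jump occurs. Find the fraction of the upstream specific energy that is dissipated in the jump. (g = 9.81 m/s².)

ΔE/E₁ = 0.334 (33.4%)

Fr₁ = V₁/√(g·y₁) = 11.32/√(9.81×1.046) = 3.534.
By Bélanger, y₂/y₁ = ½[√(1 + 8Fr₁²) − 1] = ½[√100.90 − 1] = 4.523.
y₂ = 4.523 × 1.046 = 4.731 m.
E₁ = y₁ + V₁²/2g = 7.577 m. ΔE = (y₂ − y₁)³/(4y₁y₂) = 2.527 m. ΔE/E₁ = 2.527/7.577 = 0.334.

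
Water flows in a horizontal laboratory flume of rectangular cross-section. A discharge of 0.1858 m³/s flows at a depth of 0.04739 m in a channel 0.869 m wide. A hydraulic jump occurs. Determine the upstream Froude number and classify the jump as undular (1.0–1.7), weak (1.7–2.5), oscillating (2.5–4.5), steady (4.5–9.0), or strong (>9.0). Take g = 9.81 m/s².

Fr₁ = 6.617; steady jump

q = Q/b = 0.1858/0.869 = 0.2138 m²/s; V₁ = q/y₁ = 4.512 m/s. Fr₁ = V₁/√(g·y₁) = 6.617.
Fr₁ = 6.617 lies in the steady range.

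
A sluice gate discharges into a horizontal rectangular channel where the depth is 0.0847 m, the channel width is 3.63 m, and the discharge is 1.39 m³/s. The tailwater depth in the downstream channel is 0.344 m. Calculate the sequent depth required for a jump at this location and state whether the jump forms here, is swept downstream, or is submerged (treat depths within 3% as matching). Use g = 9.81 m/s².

y₂ = 0.553 m; the jump is swept downstream

q = Q/b = 1.39/3.63 = 0.383 m²/s; V₁ = q/y₁ = 4.52 m/s. Fr₁ = V₁/√(g·y₁) = 4.96.
By Bélanger, y₂/y₁ = ½[√(1 + 8Fr₁²) − 1] = ½[√197.8 − 1] = 6.53.
y₂ = 6.53 × 0.0847 = 0.553 m.
Tailwater y_tw = 0.344 m: y_tw < y₂, so the jump is swept downstream.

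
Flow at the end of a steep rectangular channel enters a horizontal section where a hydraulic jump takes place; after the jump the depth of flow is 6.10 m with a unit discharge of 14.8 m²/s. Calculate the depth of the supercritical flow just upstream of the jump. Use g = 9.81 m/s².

y₁ = 1.03 m

V₂ = q/y₂ = 14.8/6.10 = 2.43 m/s; Fr₂ = V₂/√(g·y₂) = 0.314.
The Bélanger relation is symmetric: y₁/y₂ = ½[√(1 + 8Fr₂²) − 1] = ½[√1.787 − 1] = 0.168.
y₁ = 0.168 × 6.10 = 1.03 m.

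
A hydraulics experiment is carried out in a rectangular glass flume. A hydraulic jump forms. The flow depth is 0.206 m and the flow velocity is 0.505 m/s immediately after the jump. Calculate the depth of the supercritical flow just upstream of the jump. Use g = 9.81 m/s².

Fr₂ = V₂/√(g·y₂) = 0.505/√(9.81×0.206) = 0.355.
Since the conjugate-depth ratio holds either way, y₁/y₂ = ½[√(1 + 8Fr₂²) − 1] = ½[√2.010 − 1] = 0.209.
y₁ = 0.209 × 0.206 = 0.0430 m.

y₁ = 0.0430 m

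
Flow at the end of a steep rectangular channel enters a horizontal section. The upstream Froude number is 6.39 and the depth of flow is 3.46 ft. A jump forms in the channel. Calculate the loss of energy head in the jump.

Fr₁ = 6.39 (given).
By Bélanger, y₂/y₁ = ½[√(1 + 8Fr₁²) − 1] = ½[√327.7 − 1] = 8.55.
y₂ = 8.55 × 3.46 = 29.6 ft.
Head loss: ΔE = (y₂ − y₁)³/(4y₁y₂) = (29.6 − 3.46)³/(4×3.46×29.6) = 17831/409 = 43.5 ft.

ΔE = 43.5 ft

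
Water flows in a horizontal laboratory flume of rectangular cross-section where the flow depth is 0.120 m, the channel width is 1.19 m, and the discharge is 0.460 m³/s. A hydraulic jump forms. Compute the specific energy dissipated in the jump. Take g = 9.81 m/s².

q = Q/b = 0.460/1.19 = 0.387 m²/s; V₁ = q/y₁ = 3.22 m/s. Fr₁ = V₁/√(g·y₁) = 2.97.
Bélanger equation: y₂/y₁ = ½[√(1 + 8Fr₁²) − 1] = ½[√71.52 − 1] = 3.73.
y₂ = 3.73 × 0.120 = 0.447 m.
V₂ = q/y₂ = 0.387/0.447 = 0.864 m/s. E₁ = y₁ + V₁²/2g = 0.649 m; E₂ = y₂ + V₂²/2g = 0.485 m. ΔE = E₁ − E₂ = 0.163 m.

ΔE = 0.163 m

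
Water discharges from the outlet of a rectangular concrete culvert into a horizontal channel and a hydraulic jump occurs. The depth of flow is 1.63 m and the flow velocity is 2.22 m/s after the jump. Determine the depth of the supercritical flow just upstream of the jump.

Fr₂ = V₂/√(g·y₂) = 2.22/√(9.81×1.63) = 0.555.
The Bélanger relation is symmetric: y₁/y₂ = ½[√(1 + 8Fr₂²) − 1] = ½[√3.466 − 1] = 0.431.
y₁ = 0.431 × 1.63 = 0.702 m.

y₁ = 0.702 m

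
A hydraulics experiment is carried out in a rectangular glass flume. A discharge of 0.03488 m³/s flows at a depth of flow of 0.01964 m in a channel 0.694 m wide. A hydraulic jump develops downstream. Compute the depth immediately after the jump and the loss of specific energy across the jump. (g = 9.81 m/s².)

y₂ = 0.1524 m; ΔE = 0.1955 m

q = Q/b = 0.03488/0.694 = 0.05026 m²/s; V₁ = q/y₁ = 2.559 m/s. Fr₁ = V₁/√(g·y₁) = 5.830.
Sequent-depth ratio: y₂/y₁ = ½[√(1 + 8Fr₁²) − 1] = ½[√272.91 − 1] = 7.760.
y₂ = 7.760 × 0.01964 = 0.1524 m.
Head loss: ΔE = (y₂ − y₁)³/(4y₁y₂) = (0.1524 − 0.01964)³/(4×0.01964×0.1524) = 0.002340/0.01197 = 0.1955 m.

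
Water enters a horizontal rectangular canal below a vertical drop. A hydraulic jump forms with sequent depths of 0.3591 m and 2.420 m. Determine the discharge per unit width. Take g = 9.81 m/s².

q = 3.442 m²/s

For a rectangular channel the momentum equation gives q² = ½·g·y₁·y₂·(y₁ + y₂) = ½×9.81×0.3591×2.420×2.779 = 11.85.
q = √11.85 = 3.442 m²/s.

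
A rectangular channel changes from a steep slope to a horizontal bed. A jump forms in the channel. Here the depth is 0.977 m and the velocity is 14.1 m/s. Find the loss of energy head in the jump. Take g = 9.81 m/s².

Fr₁ = V₁/√(g·y₁) = 14.1/√(9.81×0.977) = 4.55.
From the momentum equation for a rectangular channel, y₂/y₁ = ½[√(1 + 8Fr₁²) − 1] = ½[√166.9 − 1] = 5.96.
y₂ = 5.96 × 0.977 = 5.82 m.
Head loss: ΔE = (y₂ − y₁)³/(4y₁y₂) = (5.82 − 0.977)³/(4×0.977×5.82) = 114/22.8 = 5.00 m.

ΔE = 5.00 m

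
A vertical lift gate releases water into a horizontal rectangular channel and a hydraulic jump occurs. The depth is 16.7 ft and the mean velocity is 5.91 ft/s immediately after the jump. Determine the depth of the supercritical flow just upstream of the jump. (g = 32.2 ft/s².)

y₁ = 1.94 ft

Fr₂ = V₂/√(g·y₂) = 5.91/√(32.2×16.7) = 0.255.
Applying the sequent-depth relation in reverse, y₁/y₂ = ½[√(1 + 8Fr₂²) − 1] = ½[√1.520 − 1] = 0.116.
y₁ = 0.116 × 16.7 = 1.94 ft.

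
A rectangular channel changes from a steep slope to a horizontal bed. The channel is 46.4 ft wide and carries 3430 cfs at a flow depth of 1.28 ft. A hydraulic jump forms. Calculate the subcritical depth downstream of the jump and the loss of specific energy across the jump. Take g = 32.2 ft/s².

y₂ = 15.7 ft; ΔE = 37.1 ft

q = Q/b = 3430/46.4 = 73.9 ft²/s; V₁ = q/y₁ = 57.8 ft/s. Fr₁ = V₁/√(g·y₁) = 9.00.
Bélanger equation: y₂/y₁ = ½[√(1 + 8Fr₁²) − 1] = ½[√648.4 − 1] = 12.2.
y₂ = 12.2 × 1.28 = 15.7 ft.
V₂ = q/y₂ = 73.9/15.7 = 4.72 ft/s. E₁ = y₁ + V₁²/2g = 53.1 ft; E₂ = y₂ + V₂²/2g = 16.0 ft. ΔE = E₁ − E₂ = 37.1 ft.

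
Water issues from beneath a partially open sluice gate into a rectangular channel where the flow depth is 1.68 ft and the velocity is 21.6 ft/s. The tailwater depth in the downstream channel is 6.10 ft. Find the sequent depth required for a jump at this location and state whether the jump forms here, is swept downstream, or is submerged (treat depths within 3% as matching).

Fr₁ = V₁/√(g·y₁) = 21.6/√(32.2×1.68) = 2.94.
Sequent-depth ratio: y₂/y₁ = ½[√(1 + 8Fr₁²) − 1] = ½[√70.00 − 1] = 3.68.
y₂ = 3.68 × 1.68 = 6.19 ft.
Tailwater y_tw = 6.10 ft: y_tw ≈ y₂, so the jump forms here.

y₂ = 6.19 ft; the jump forms here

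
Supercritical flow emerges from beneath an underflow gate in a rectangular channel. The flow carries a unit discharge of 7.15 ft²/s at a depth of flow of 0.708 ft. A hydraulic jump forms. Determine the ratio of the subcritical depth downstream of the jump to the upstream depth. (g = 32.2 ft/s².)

V₁ = q/y₁ = 7.15/0.708 = 10.1 ft/s. Fr₁ = V₁/√(g·y₁) = 10.1/√(32.2×0.708) = 2.12.
Sequent-depth ratio: y₂/y₁ = ½[√(1 + 8Fr₁²) − 1] = ½[√36.79 − 1] = 2.53.

y₂/y₁ = 2.53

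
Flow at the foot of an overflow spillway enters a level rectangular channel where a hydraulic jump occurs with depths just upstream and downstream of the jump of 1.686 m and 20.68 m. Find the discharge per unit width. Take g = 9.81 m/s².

For a rectangular channel the momentum equation gives q² = ½·g·y₁·y₂·(y₁ + y₂) = ½×9.81×1.686×20.68×22.37 = 3825.
q = √3825 = 61.85 m²/s.

q = 61.85 m²/s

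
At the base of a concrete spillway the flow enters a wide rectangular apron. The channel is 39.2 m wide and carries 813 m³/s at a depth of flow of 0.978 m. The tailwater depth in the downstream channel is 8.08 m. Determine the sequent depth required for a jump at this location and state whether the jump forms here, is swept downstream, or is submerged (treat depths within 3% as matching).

y₂ = 8.99 m; the jump is swept downstream

q = Q/b = 813/39.2 = 20.7 m²/s; V₁ = q/y₁ = 21.2 m/s. Fr₁ = V₁/√(g·y₁) = 6.85.
By Bélanger, y₂/y₁ = ½[√(1 + 8Fr₁²) − 1] = ½[√376.0 − 1] = 9.20.
y₂ = 9.20 × 0.978 = 8.99 m.
Tailwater y_tw = 8.08 m: y_tw < y₂, so the jump is swept downstream.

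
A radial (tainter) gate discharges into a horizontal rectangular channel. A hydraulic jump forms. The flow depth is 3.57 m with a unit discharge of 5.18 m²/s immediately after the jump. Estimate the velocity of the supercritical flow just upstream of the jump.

V₂ = q/y₂ = 5.18/3.57 = 1.45 m/s; Fr₂ = V₂/√(g·y₂) = 0.245.
From the momentum equation (using Fr₂), y₁/y₂ = ½[√(1 + 8Fr₂²) − 1] = ½[√1.481 − 1] = 0.108.
y₁ = 0.108 × 3.57 = 0.387 m.
V₁ = q/y₁ = 5.18/0.387 = 13.4 m/s.

V₁ = 13.4 m/s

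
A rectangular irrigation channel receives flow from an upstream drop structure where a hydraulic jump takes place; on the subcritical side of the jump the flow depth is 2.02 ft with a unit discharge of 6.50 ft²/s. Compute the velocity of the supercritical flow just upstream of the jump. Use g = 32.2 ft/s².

V₁ = 12.7 ft/s

V₂ = q/y₂ = 6.50/2.02 = 3.22 ft/s; Fr₂ = V₂/√(g·y₂) = 0.399.
From the momentum equation (using Fr₂), y₁/y₂ = ½[√(1 + 8Fr₂²) − 1] = ½[√2.274 − 1] = 0.254.
y₁ = 0.254 × 2.02 = 0.513 ft.
V₁ = q/y₁ = 6.50/0.513 = 12.7 ft/s.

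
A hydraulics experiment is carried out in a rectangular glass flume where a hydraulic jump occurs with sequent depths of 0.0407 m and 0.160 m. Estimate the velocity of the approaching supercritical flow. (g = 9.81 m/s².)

For a rectangular channel the momentum equation gives q² = ½·g·y₁·y₂·(y₁ + y₂) = ½×9.81×0.0407×0.160×0.201 = 0.00641.
q = √0.00641 = 0.0801 m²/s.
V₁ = q/y₁ = 0.0801/0.0407 = 1.97 m/s.

V₁ = 1.97 m/s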